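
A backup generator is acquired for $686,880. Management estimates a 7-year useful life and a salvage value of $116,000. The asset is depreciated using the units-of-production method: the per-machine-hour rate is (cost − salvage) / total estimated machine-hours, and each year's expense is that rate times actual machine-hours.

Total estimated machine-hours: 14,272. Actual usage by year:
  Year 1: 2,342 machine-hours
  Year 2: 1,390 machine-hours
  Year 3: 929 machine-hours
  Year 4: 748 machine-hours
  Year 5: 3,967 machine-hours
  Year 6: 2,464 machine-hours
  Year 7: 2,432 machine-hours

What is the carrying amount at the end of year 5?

$311,840

Depreciable base = $686,880 − $116,000 = $570,880.
Rate = $570,880 / 14,272 machine-hours = $40 per machine-hour.
Year 1: 2,342 × $40 = $93,680. Book value $593,200.
Year 2: 1,390 × $40 = $55,600. Book value $537,600.
Year 3: 929 × $40 = $37,160. Book value $500,440.
Year 4: 748 × $40 = $29,920. Book value $470,520.
Year 5: 3,967 × $40 = $158,680. Book value $311,840.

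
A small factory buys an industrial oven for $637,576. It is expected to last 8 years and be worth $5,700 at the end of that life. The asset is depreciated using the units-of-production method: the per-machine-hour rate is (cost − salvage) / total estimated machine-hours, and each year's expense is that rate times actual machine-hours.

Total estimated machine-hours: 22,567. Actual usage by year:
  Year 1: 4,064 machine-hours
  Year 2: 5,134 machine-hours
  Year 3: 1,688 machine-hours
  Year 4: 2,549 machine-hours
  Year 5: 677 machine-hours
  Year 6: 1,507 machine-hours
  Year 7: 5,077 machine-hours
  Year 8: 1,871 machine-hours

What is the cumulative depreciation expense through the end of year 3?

$304,808

Depreciable base = $637,576 − $5,700 = $631,876.
Rate = $631,876 / 22,567 machine-hours = $28 per machine-hour.
Year 1: 4,064 × $28 = $113,792. Book value $523,784.
Year 2: 5,134 × $28 = $143,752. Book value $380,032.
Year 3: 1,688 × $28 = $47,264. Book value $332,768.
Accumulated through year 3 = $637,576 − $332,768 = $304,808.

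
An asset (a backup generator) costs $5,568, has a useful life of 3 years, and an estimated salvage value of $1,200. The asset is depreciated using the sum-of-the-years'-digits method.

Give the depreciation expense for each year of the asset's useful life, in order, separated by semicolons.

Depreciable base = $5,568 − $1,200 = $4,368.
Sum of the years' digits = 3+2+1 = 6.
Year 1: $4,368 × 3/6 = $2,184. Book value $3,384.
Year 2: $4,368 × 2/6 = $1,456. Book value $1,928.
Year 3: $4,368 × 1/6 = $728. Book value $1,200.

$2,184; $1,456; $728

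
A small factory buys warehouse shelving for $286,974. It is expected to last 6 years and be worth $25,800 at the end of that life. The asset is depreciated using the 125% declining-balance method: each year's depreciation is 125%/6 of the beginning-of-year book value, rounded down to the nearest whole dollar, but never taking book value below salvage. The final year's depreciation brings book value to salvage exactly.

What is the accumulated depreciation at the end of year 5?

Depreciable base = $286,974 − $25,800 = $261,174.
Year 1: ⌊$286,974 × 125%/6⌋ = $59,786. Book value $227,188.
Year 2: ⌊$227,188 × 125%/6⌋ = $47,330. Book value $179,858.
Year 3: ⌊$179,858 × 125%/6⌋ = $37,470. Book value $142,388.
Year 4: ⌊$142,388 × 125%/6⌋ = $29,664. Book value $112,724.
Year 5: ⌊$112,724 × 125%/6⌋ = $23,484. Book value $89,240.
Accumulated through year 5 = $286,974 − $89,240 = $197,734.

$197,734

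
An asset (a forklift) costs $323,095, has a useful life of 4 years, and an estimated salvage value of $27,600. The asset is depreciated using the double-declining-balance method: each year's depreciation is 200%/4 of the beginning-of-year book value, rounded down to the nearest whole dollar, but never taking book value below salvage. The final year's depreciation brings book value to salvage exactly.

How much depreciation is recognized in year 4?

Depreciable base = $323,095 − $27,600 = $295,495.
Year 1: ⌊$323,095 × 200%/4⌋ = $161,547. Book value $161,548.
Year 2: ⌊$161,548 × 200%/4⌋ = $80,774. Book value $80,774.
Year 3: ⌊$80,774 × 200%/4⌋ = $40,387. Book value $40,387.
Year 4 (final): $40,387 − $27,600 = $12,787. Book value $27,600.

$12,787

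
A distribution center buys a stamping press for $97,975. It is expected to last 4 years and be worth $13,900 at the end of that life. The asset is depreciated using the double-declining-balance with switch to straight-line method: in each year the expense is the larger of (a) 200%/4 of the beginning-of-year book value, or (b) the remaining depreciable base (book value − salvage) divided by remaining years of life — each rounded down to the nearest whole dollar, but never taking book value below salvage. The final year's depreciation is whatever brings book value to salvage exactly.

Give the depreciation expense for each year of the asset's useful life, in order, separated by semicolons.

$48,987; $24,494; $10,594; $0

Depreciable base = $97,975 − $13,900 = $84,075.
Year 1: DB = ⌊$97,975 × 200%/4⌋ = $48,987; SL = ⌊$84,075/4⌋ = $21,018 → take DB $48,987. Book value $48,988.
Year 2: DB = ⌊$48,988 × 200%/4⌋ = $24,494; SL = ⌊$35,088/3⌋ = $11,696 → take DB $24,494. Book value $24,494.
Year 3: DB = ⌊$24,494 × 200%/4⌋ = $12,247; SL = ⌊$10,594/2⌋ = $5,297 → take DB $12,247, capped at $10,594. Book value $13,900.
Year 4 (final): $13,900 − $13,900 = $0. Book value $13,900.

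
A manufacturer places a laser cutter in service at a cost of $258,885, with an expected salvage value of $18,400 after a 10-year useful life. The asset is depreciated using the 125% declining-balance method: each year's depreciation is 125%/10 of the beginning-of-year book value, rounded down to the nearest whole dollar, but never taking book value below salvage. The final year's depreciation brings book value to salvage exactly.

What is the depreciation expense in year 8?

$12,708

Depreciable base = $258,885 − $18,400 = $240,485.
Year 1: ⌊$258,885 × 125%/10⌋ = $32,360. Book value $226,525.
Year 2: ⌊$226,525 × 125%/10⌋ = $28,315. Book value $198,210.
Year 3: ⌊$198,210 × 125%/10⌋ = $24,776. Book value $173,434.
Year 4: ⌊$173,434 × 125%/10⌋ = $21,679. Book value $151,755.
Year 5: ⌊$151,755 × 125%/10⌋ = $18,969. Book value $132,786.
Year 6: ⌊$132,786 × 125%/10⌋ = $16,598. Book value $116,188.
Year 7: ⌊$116,188 × 125%/10⌋ = $14,523. Book value $101,665.
Year 8: ⌊$101,665 × 125%/10⌋ = $12,708. Book value $88,957.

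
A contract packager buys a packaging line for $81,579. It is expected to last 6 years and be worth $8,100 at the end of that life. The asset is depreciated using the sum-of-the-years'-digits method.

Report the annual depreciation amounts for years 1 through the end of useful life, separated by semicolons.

Depreciable base = $81,579 − $8,100 = $73,479.
Sum of the years' digits = 6+5+4+3+2+1 = 21.
Year 1: $73,479 × 6/21 = $20,994. Book value $60,585.
Year 2: $73,479 × 5/21 = $17,495. Book value $43,090.
Year 3: $73,479 × 4/21 = $13,996. Book value $29,094.
Year 4: $73,479 × 3/21 = $10,497. Book value $18,597.
Year 5: $73,479 × 2/21 = $6,998. Book value $11,599.
Year 6: $73,479 × 1/21 = $3,499. Book value $8,100.

$20,994; $17,495; $13,996; $10,497; $6,998; $3,499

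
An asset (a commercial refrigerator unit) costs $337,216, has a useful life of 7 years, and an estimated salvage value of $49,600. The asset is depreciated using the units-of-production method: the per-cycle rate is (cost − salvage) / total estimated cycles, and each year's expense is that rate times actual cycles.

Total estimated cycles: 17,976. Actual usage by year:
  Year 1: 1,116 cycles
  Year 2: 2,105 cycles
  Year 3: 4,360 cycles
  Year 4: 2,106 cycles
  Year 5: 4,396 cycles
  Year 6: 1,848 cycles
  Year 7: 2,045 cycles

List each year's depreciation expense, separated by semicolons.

$17,856; $33,680; $69,760; $33,696; $70,336; $29,568; $32,720

Depreciable base = $337,216 − $49,600 = $287,616.
Rate = $287,616 / 17,976 cycles = $16 per cycle.
Year 1: 1,116 × $16 = $17,856. Book value $319,360.
Year 2: 2,105 × $16 = $33,680. Book value $285,680.
Year 3: 4,360 × $16 = $69,760. Book value $215,920.
Year 4: 2,106 × $16 = $33,696. Book value $182,224.
Year 5: 4,396 × $16 = $70,336. Book value $111,888.
Year 6: 1,848 × $16 = $29,568. Book value $82,320.
Year 7: 2,045 × $16 = $32,720. Book value $49,600.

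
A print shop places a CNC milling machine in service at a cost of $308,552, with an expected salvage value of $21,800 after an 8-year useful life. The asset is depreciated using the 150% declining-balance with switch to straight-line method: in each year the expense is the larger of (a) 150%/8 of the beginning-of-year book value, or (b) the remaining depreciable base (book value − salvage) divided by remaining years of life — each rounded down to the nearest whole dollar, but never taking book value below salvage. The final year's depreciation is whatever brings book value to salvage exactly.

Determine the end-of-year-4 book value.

$134,470

Depreciable base = $308,552 − $21,800 = $286,752.
Year 1: DB = ⌊$308,552 × 150%/8⌋ = $57,853; SL = ⌊$286,752/8⌋ = $35,844 → take DB $57,853. Book value $250,699.
Year 2: DB = ⌊$250,699 × 150%/8⌋ = $47,006; SL = ⌊$228,899/7⌋ = $32,699 → take DB $47,006. Book value $203,693.
Year 3: DB = ⌊$203,693 × 150%/8⌋ = $38,192; SL = ⌊$181,893/6⌋ = $30,315 → take DB $38,192. Book value $165,501.
Year 4: DB = ⌊$165,501 × 150%/8⌋ = $31,031; SL = ⌊$143,701/5⌋ = $28,740 → take DB $31,031. Book value $134,470.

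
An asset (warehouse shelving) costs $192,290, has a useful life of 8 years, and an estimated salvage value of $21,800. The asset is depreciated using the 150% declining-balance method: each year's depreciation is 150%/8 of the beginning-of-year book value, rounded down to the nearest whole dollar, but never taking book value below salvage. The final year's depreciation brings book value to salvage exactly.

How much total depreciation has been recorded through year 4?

Depreciable base = $192,290 − $21,800 = $170,490.
Year 1: ⌊$192,290 × 150%/8⌋ = $36,054. Book value $156,236.
Year 2: ⌊$156,236 × 150%/8⌋ = $29,294. Book value $126,942.
Year 3: ⌊$126,942 × 150%/8⌋ = $23,801. Book value $103,141.
Year 4: ⌊$103,141 × 150%/8⌋ = $19,338. Book value $83,803.
Accumulated through year 4 = $192,290 − $83,803 = $108,487.

$108,487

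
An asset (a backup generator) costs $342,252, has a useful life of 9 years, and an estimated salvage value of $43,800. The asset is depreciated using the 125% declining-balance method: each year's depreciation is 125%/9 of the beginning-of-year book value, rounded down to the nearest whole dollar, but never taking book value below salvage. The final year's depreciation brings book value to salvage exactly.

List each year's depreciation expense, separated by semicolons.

Depreciable base = $342,252 − $43,800 = $298,452.
Year 1: ⌊$342,252 × 125%/9⌋ = $47,535. Book value $294,717.
Year 2: ⌊$294,717 × 125%/9⌋ = $40,932. Book value $253,785.
Year 3: ⌊$253,785 × 125%/9⌋ = $35,247. Book value $218,538.
Year 4: ⌊$218,538 × 125%/9⌋ = $30,352. Book value $188,186.
Year 5: ⌊$188,186 × 125%/9⌋ = $26,136. Book value $162,050.
Year 6: ⌊$162,050 × 125%/9⌋ = $22,506. Book value $139,544.
Year 7: ⌊$139,544 × 125%/9⌋ = $19,381. Book value $120,163.
Year 8: ⌊$120,163 × 125%/9⌋ = $16,689. Book value $103,474.
Year 9 (final): $103,474 − $43,800 = $59,674. Book value $43,800.

$47,535; $40,932; $35,247; $30,352; $26,136; $22,506; $19,381; $16,689; $59,674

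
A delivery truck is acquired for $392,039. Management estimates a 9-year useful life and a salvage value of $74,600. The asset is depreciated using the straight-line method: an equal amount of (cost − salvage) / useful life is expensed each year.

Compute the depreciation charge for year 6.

$35,271

Depreciable base = $392,039 − $74,600 = $317,439.
Annual expense = $317,439 / 9 = $35,271.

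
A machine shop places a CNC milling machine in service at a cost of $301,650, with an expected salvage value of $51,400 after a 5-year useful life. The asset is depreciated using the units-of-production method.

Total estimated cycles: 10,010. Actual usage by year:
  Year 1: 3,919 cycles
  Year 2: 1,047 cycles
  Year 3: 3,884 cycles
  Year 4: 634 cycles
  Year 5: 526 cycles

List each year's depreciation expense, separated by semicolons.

$97,975; $26,175; $97,100; $15,850; $13,150

Depreciable base = $301,650 − $51,400 = $250,250.
Rate = $250,250 / 10,010 cycles = $25 per cycle.
Year 1: 3,919 × $25 = $97,975. Book value $203,675.
Year 2: 1,047 × $25 = $26,175. Book value $177,500.
Year 3: 3,884 × $25 = $97,100. Book value $80,400.
Year 4: 634 × $25 = $15,850. Book value $64,550.
Year 5: 526 × $25 = $13,150. Book value $51,400.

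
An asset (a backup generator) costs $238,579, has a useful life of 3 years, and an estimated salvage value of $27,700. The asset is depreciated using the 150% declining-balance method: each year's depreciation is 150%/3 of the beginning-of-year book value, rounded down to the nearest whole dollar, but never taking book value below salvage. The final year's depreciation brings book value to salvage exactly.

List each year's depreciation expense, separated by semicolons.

Depreciable base = $238,579 − $27,700 = $210,879.
Year 1: ⌊$238,579 × 150%/3⌋ = $119,289. Book value $119,290.
Year 2: ⌊$119,290 × 150%/3⌋ = $59,645. Book value $59,645.
Year 3 (final): $59,645 − $27,700 = $31,945. Book value $27,700.

$119,289; $59,645; $31,945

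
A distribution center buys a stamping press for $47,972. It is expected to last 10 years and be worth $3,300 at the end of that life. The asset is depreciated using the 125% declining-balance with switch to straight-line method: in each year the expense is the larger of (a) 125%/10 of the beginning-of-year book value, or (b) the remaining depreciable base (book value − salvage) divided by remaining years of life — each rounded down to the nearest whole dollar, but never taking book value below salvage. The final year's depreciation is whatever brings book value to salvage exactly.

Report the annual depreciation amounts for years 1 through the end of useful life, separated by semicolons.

$5,996; $5,247; $4,591; $4,119; $4,119; $4,120; $4,120; $4,120; $4,120; $4,120

Depreciable base = $47,972 − $3,300 = $44,672.
Year 1: DB = ⌊$47,972 × 125%/10⌋ = $5,996; SL = ⌊$44,672/10⌋ = $4,467 → take DB $5,996. Book value $41,976.
Year 2: DB = ⌊$41,976 × 125%/10⌋ = $5,247; SL = ⌊$38,676/9⌋ = $4,297 → take DB $5,247. Book value $36,729.
Year 3: DB = ⌊$36,729 × 125%/10⌋ = $4,591; SL = ⌊$33,429/8⌋ = $4,178 → take DB $4,591. Book value $32,138.
Year 4: DB = ⌊$32,138 × 125%/10⌋ = $4,017; SL = ⌊$28,838/7⌋ = $4,119 → take SL $4,119. Book value $28,019.
Year 5: DB = ⌊$28,019 × 125%/10⌋ = $3,502; SL = ⌊$24,719/6⌋ = $4,119 → take SL $4,119. Book value $23,900.
Year 6: DB = ⌊$23,900 × 125%/10⌋ = $2,987; SL = ⌊$20,600/5⌋ = $4,120 → take SL $4,120. Book value $19,780.
Year 7: DB = ⌊$19,780 × 125%/10⌋ = $2,472; SL = ⌊$16,480/4⌋ = $4,120 → take SL $4,120. Book value $15,660.
Year 8: DB = ⌊$15,660 × 125%/10⌋ = $1,957; SL = ⌊$12,360/3⌋ = $4,120 → take SL $4,120. Book value $11,540.
Year 9: DB = ⌊$11,540 × 125%/10⌋ = $1,442; SL = ⌊$8,240/2⌋ = $4,120 → take SL $4,120. Book value $7,420.
Year 10 (final): $7,420 − $3,300 = $4,120. Book value $3,300.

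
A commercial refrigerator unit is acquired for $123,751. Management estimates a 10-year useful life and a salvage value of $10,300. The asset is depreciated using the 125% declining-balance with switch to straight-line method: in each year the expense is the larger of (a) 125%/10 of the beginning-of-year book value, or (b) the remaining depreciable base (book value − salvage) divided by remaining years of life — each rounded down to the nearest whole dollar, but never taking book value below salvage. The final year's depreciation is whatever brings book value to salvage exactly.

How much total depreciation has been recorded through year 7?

Depreciable base = $123,751 − $10,300 = $113,451.
Year 1: DB = ⌊$123,751 × 125%/10⌋ = $15,468; SL = ⌊$113,451/10⌋ = $11,345 → take DB $15,468. Book value $108,283.
Year 2: DB = ⌊$108,283 × 125%/10⌋ = $13,535; SL = ⌊$97,983/9⌋ = $10,887 → take DB $13,535. Book value $94,748.
Year 3: DB = ⌊$94,748 × 125%/10⌋ = $11,843; SL = ⌊$84,448/8⌋ = $10,556 → take DB $11,843. Book value $82,905.
Year 4: DB = ⌊$82,905 × 125%/10⌋ = $10,363; SL = ⌊$72,605/7⌋ = $10,372 → take SL $10,372. Book value $72,533.
Year 5: DB = ⌊$72,533 × 125%/10⌋ = $9,066; SL = ⌊$62,233/6⌋ = $10,372 → take SL $10,372. Book value $62,161.
Year 6: DB = ⌊$62,161 × 125%/10⌋ = $7,770; SL = ⌊$51,861/5⌋ = $10,372 → take SL $10,372. Book value $51,789.
Year 7: DB = ⌊$51,789 × 125%/10⌋ = $6,473; SL = ⌊$41,489/4⌋ = $10,372 → take SL $10,372. Book value $41,417.
Accumulated through year 7 = $123,751 − $41,417 = $82,334.

$82,334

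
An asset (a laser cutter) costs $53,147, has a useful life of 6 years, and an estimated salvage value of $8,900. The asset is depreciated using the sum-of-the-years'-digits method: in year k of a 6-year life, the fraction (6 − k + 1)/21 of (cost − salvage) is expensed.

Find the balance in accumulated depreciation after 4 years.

Depreciable base = $53,147 − $8,900 = $44,247.
Sum of the years' digits = 6+5+4+3+2+1 = 21.
Year 1: $44,247 × 6/21 = $12,642. Book value $40,505.
Year 2: $44,247 × 5/21 = $10,535. Book value $29,970.
Year 3: $44,247 × 4/21 = $8,428. Book value $21,542.
Year 4: $44,247 × 3/21 = $6,321. Book value $15,221.
Accumulated through year 4 = $53,147 − $15,221 = $37,926.

$37,926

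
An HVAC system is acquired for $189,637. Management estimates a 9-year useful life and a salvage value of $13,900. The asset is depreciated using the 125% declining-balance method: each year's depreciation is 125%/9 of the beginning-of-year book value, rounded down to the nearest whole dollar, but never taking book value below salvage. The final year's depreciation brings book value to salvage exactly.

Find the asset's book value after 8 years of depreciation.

Depreciable base = $189,637 − $13,900 = $175,737.
Year 1: ⌊$189,637 × 125%/9⌋ = $26,338. Book value $163,299.
Year 2: ⌊$163,299 × 125%/9⌋ = $22,680. Book value $140,619.
Year 3: ⌊$140,619 × 125%/9⌋ = $19,530. Book value $121,089.
Year 4: ⌊$121,089 × 125%/9⌋ = $16,817. Book value $104,272.
Year 5: ⌊$104,272 × 125%/9⌋ = $14,482. Book value $89,790.
Year 6: ⌊$89,790 × 125%/9⌋ = $12,470. Book value $77,320.
Year 7: ⌊$77,320 × 125%/9⌋ = $10,738. Book value $66,582.
Year 8: ⌊$66,582 × 125%/9⌋ = $9,247. Book value $57,335.

$57,335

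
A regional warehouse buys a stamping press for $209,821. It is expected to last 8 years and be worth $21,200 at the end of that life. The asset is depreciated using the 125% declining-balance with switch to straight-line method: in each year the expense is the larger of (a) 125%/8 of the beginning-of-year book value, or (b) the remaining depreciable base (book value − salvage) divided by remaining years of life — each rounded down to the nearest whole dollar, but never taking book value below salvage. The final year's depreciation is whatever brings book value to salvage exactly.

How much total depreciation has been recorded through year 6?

Depreciable base = $209,821 − $21,200 = $188,621.
Year 1: DB = ⌊$209,821 × 125%/8⌋ = $32,784; SL = ⌊$188,621/8⌋ = $23,577 → take DB $32,784. Book value $177,037.
Year 2: DB = ⌊$177,037 × 125%/8⌋ = $27,662; SL = ⌊$155,837/7⌋ = $22,262 → take DB $27,662. Book value $149,375.
Year 3: DB = ⌊$149,375 × 125%/8⌋ = $23,339; SL = ⌊$128,175/6⌋ = $21,362 → take DB $23,339. Book value $126,036.
Year 4: DB = ⌊$126,036 × 125%/8⌋ = $19,693; SL = ⌊$104,836/5⌋ = $20,967 → take SL $20,967. Book value $105,069.
Year 5: DB = ⌊$105,069 × 125%/8⌋ = $16,417; SL = ⌊$83,869/4⌋ = $20,967 → take SL $20,967. Book value $84,102.
Year 6: DB = ⌊$84,102 × 125%/8⌋ = $13,140; SL = ⌊$62,902/3⌋ = $20,967 → take SL $20,967. Book value $63,135.
Accumulated through year 6 = $209,821 − $63,135 = $146,686.

$146,686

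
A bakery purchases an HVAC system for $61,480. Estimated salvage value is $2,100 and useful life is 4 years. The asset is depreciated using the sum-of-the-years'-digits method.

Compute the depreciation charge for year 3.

$11,876

Depreciable base = $61,480 − $2,100 = $59,380.
Sum of the years' digits = 4+3+2+1 = 10.
Year 1: $59,380 × 4/10 = $23,752. Book value $37,728.
Year 2: $59,380 × 3/10 = $17,814. Book value $19,914.
Year 3: $59,380 × 2/10 = $11,876. Book value $8,038.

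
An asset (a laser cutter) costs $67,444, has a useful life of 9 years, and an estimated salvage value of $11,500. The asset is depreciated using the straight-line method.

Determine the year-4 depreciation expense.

$6,216

Depreciable base = $67,444 − $11,500 = $55,944.
Annual expense = $55,944 / 9 = $6,216.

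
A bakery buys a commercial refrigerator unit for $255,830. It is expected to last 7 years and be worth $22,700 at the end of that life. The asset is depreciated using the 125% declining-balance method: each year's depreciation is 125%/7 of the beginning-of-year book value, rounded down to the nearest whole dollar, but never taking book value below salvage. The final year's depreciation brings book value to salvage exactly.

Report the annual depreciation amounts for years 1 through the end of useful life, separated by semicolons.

Depreciable base = $255,830 − $22,700 = $233,130.
Year 1: ⌊$255,830 × 125%/7⌋ = $45,683. Book value $210,147.
Year 2: ⌊$210,147 × 125%/7⌋ = $37,526. Book value $172,621.
Year 3: ⌊$172,621 × 125%/7⌋ = $30,825. Book value $141,796.
Year 4: ⌊$141,796 × 125%/7⌋ = $25,320. Book value $116,476.
Year 5: ⌊$116,476 × 125%/7⌋ = $20,799. Book value $95,677.
Year 6: ⌊$95,677 × 125%/7⌋ = $17,085. Book value $78,592.
Year 7 (final): $78,592 − $22,700 = $55,892. Book value $22,700.

$45,683; $37,526; $30,825; $25,320; $20,799; $17,085; $55,892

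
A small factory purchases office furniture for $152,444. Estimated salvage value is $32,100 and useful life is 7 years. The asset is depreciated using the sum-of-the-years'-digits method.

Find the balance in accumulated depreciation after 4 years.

$94,556

Depreciable base = $152,444 − $32,100 = $120,344.
Sum of the years' digits = 7+6+5+4+3+2+1 = 28.
Year 1: $120,344 × 7/28 = $30,086. Book value $122,358.
Year 2: $120,344 × 6/28 = $25,788. Book value $96,570.
Year 3: $120,344 × 5/28 = $21,490. Book value $75,080.
Year 4: $120,344 × 4/28 = $17,192. Book value $57,888.
Accumulated through year 4 = $152,444 − $57,888 = $94,556.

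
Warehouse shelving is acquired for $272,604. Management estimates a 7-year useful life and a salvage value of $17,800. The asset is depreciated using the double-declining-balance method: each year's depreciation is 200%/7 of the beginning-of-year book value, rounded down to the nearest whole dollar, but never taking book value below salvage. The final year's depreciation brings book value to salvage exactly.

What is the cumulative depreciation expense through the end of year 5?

$221,916

Depreciable base = $272,604 − $17,800 = $254,804.
Year 1: ⌊$272,604 × 200%/7⌋ = $77,886. Book value $194,718.
Year 2: ⌊$194,718 × 200%/7⌋ = $55,633. Book value $139,085.
Year 3: ⌊$139,085 × 200%/7⌋ = $39,738. Book value $99,347.
Year 4: ⌊$99,347 × 200%/7⌋ = $28,384. Book value $70,963.
Year 5: ⌊$70,963 × 200%/7⌋ = $20,275. Book value $50,688.
Accumulated through year 5 = $272,604 − $50,688 = $221,916.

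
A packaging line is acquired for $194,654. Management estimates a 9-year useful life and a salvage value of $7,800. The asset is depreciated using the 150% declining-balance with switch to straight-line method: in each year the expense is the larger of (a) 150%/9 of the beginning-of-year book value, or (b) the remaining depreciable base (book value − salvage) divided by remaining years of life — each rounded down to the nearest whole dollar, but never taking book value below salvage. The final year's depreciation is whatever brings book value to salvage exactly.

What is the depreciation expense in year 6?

$17,215

Depreciable base = $194,654 − $7,800 = $186,854.
Year 1: DB = ⌊$194,654 × 150%/9⌋ = $32,442; SL = ⌊$186,854/9⌋ = $20,761 → take DB $32,442. Book value $162,212.
Year 2: DB = ⌊$162,212 × 150%/9⌋ = $27,035; SL = ⌊$154,412/8⌋ = $19,301 → take DB $27,035. Book value $135,177.
Year 3: DB = ⌊$135,177 × 150%/9⌋ = $22,529; SL = ⌊$127,377/7⌋ = $18,196 → take DB $22,529. Book value $112,648.
Year 4: DB = ⌊$112,648 × 150%/9⌋ = $18,774; SL = ⌊$104,848/6⌋ = $17,474 → take DB $18,774. Book value $93,874.
Year 5: DB = ⌊$93,874 × 150%/9⌋ = $15,645; SL = ⌊$86,074/5⌋ = $17,214 → take SL $17,214. Book value $76,660.
Year 6: DB = ⌊$76,660 × 150%/9⌋ = $12,776; SL = ⌊$68,860/4⌋ = $17,215 → take SL $17,215. Book value $59,445.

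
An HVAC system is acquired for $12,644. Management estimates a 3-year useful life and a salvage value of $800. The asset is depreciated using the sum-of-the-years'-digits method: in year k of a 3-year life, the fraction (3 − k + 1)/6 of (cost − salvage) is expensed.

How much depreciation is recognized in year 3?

$1,974

Depreciable base = $12,644 − $800 = $11,844.
Sum of the years' digits = 3+2+1 = 6.
Year 1: $11,844 × 3/6 = $5,922. Book value $6,722.
Year 2: $11,844 × 2/6 = $3,948. Book value $2,774.
Year 3: $11,844 × 1/6 = $1,974. Book value $800.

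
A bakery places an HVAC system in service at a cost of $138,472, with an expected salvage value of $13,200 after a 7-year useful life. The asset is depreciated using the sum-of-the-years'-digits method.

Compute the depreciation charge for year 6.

$8,948

Depreciable base = $138,472 − $13,200 = $125,272.
Sum of the years' digits = 7+6+5+4+3+2+1 = 28.
Year 1: $125,272 × 7/28 = $31,318. Book value $107,154.
Year 2: $125,272 × 6/28 = $26,844. Book value $80,310.
Year 3: $125,272 × 5/28 = $22,370. Book value $57,940.
Year 4: $125,272 × 4/28 = $17,896. Book value $40,044.
Year 5: $125,272 × 3/28 = $13,422. Book value $26,622.
Year 6: $125,272 × 2/28 = $8,948. Book value $17,674.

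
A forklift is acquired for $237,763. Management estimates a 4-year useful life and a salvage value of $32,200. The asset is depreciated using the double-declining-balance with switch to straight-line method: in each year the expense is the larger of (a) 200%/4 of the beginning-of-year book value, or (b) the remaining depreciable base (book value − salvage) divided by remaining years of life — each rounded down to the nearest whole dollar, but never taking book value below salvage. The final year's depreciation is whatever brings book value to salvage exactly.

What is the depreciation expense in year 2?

Depreciable base = $237,763 − $32,200 = $205,563.
Year 1: DB = ⌊$237,763 × 200%/4⌋ = $118,881; SL = ⌊$205,563/4⌋ = $51,390 → take DB $118,881. Book value $118,882.
Year 2: DB = ⌊$118,882 × 200%/4⌋ = $59,441; SL = ⌊$86,682/3⌋ = $28,894 → take DB $59,441. Book value $59,441.

$59,441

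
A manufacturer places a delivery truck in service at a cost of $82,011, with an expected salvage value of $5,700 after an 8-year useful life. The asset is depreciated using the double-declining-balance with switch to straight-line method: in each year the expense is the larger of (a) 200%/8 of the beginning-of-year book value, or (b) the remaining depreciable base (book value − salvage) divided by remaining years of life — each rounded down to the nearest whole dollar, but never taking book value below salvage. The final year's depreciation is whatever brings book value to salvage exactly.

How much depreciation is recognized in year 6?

$4,865

Depreciable base = $82,011 − $5,700 = $76,311.
Year 1: DB = ⌊$82,011 × 200%/8⌋ = $20,502; SL = ⌊$76,311/8⌋ = $9,538 → take DB $20,502. Book value $61,509.
Year 2: DB = ⌊$61,509 × 200%/8⌋ = $15,377; SL = ⌊$55,809/7⌋ = $7,972 → take DB $15,377. Book value $46,132.
Year 3: DB = ⌊$46,132 × 200%/8⌋ = $11,533; SL = ⌊$40,432/6⌋ = $6,738 → take DB $11,533. Book value $34,599.
Year 4: DB = ⌊$34,599 × 200%/8⌋ = $8,649; SL = ⌊$28,899/5⌋ = $5,779 → take DB $8,649. Book value $25,950.
Year 5: DB = ⌊$25,950 × 200%/8⌋ = $6,487; SL = ⌊$20,250/4⌋ = $5,062 → take DB $6,487. Book value $19,463.
Year 6: DB = ⌊$19,463 × 200%/8⌋ = $4,865; SL = ⌊$13,763/3⌋ = $4,587 → take DB $4,865. Book value $14,598.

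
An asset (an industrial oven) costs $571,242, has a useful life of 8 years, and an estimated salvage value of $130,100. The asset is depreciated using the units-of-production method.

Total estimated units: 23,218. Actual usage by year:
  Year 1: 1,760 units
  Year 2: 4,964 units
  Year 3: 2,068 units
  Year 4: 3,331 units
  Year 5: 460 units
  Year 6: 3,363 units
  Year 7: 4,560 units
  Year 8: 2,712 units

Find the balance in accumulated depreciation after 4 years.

Depreciable base = $571,242 − $130,100 = $441,142.
Rate = $441,142 / 23,218 units = $19 per unit.
Year 1: 1,760 × $19 = $33,440. Book value $537,802.
Year 2: 4,964 × $19 = $94,316. Book value $443,486.
Year 3: 2,068 × $19 = $39,292. Book value $404,194.
Year 4: 3,331 × $19 = $63,289. Book value $340,905.
Accumulated through year 4 = $571,242 − $340,905 = $230,337.

$230,337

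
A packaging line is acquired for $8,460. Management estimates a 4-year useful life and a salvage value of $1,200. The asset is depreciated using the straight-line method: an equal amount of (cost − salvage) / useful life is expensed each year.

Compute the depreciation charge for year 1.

Depreciable base = $8,460 − $1,200 = $7,260.
Annual expense = $7,260 / 4 = $1,815.

$1,815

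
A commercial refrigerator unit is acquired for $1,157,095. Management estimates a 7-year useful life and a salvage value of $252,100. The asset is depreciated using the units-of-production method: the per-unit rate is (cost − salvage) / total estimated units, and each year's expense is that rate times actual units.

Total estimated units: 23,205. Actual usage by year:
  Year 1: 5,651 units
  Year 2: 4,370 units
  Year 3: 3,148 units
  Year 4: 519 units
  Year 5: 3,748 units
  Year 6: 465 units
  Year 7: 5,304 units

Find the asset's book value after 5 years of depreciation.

$477,091

Depreciable base = $1,157,095 − $252,100 = $904,995.
Rate = $904,995 / 23,205 units = $39 per unit.
Year 1: 5,651 × $39 = $220,389. Book value $936,706.
Year 2: 4,370 × $39 = $170,430. Book value $766,276.
Year 3: 3,148 × $39 = $122,772. Book value $643,504.
Year 4: 519 × $39 = $20,241. Book value $623,263.
Year 5: 3,748 × $39 = $146,172. Book value $477,091.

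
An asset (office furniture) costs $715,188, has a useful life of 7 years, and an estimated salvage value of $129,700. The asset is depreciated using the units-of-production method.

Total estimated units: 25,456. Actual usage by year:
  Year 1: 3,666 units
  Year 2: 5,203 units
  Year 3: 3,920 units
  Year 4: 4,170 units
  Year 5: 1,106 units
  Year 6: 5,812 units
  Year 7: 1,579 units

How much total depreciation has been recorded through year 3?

Depreciable base = $715,188 − $129,700 = $585,488.
Rate = $585,488 / 25,456 units = $23 per unit.
Year 1: 3,666 × $23 = $84,318. Book value $630,870.
Year 2: 5,203 × $23 = $119,669. Book value $511,201.
Year 3: 3,920 × $23 = $90,160. Book value $421,041.
Accumulated through year 3 = $715,188 − $421,041 = $294,147.

$294,147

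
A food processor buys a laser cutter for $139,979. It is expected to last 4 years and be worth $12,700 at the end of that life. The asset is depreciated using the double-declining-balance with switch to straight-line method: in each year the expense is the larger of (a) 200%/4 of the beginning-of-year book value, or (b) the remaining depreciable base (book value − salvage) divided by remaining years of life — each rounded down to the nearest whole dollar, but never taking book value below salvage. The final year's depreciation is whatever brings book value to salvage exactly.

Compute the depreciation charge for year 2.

$34,995

Depreciable base = $139,979 − $12,700 = $127,279.
Year 1: DB = ⌊$139,979 × 200%/4⌋ = $69,989; SL = ⌊$127,279/4⌋ = $31,819 → take DB $69,989. Book value $69,990.
Year 2: DB = ⌊$69,990 × 200%/4⌋ = $34,995; SL = ⌊$57,290/3⌋ = $19,096 → take DB $34,995. Book value $34,995.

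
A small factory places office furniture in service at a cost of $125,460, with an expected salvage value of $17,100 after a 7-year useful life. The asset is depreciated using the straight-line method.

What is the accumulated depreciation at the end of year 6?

Depreciable base = $125,460 − $17,100 = $108,360.
Annual expense = $108,360 / 7 = $15,480.
End of year 1: book value $109,980.
End of year 2: book value $94,500.
End of year 3: book value $79,020.
End of year 4: book value $63,540.
End of year 5: book value $48,060.
End of year 6: book value $32,580.
Accumulated through year 6 = $125,460 − $32,580 = $92,880.

$92,880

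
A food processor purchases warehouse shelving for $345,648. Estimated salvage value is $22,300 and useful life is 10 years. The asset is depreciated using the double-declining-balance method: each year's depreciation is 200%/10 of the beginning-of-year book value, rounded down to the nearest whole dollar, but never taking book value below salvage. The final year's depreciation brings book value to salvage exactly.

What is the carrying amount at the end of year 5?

Depreciable base = $345,648 − $22,300 = $323,348.
Year 1: ⌊$345,648 × 200%/10⌋ = $69,129. Book value $276,519.
Year 2: ⌊$276,519 × 200%/10⌋ = $55,303. Book value $221,216.
Year 3: ⌊$221,216 × 200%/10⌋ = $44,243. Book value $176,973.
Year 4: ⌊$176,973 × 200%/10⌋ = $35,394. Book value $141,579.
Year 5: ⌊$141,579 × 200%/10⌋ = $28,315. Book value $113,264.

$113,264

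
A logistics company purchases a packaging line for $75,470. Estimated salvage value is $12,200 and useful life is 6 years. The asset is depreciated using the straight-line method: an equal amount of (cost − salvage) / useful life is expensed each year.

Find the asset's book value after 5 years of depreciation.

$22,745

Depreciable base = $75,470 − $12,200 = $63,270.
Annual expense = $63,270 / 6 = $10,545.
End of year 1: book value $64,925.
End of year 2: book value $54,380.
End of year 3: book value $43,835.
End of year 4: book value $33,290.
End of year 5: book value $22,745.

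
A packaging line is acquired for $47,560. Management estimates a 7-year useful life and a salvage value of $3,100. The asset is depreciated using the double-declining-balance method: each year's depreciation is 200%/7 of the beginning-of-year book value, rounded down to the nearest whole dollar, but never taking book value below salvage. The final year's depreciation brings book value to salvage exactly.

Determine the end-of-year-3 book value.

$17,333

Depreciable base = $47,560 − $3,100 = $44,460.
Year 1: ⌊$47,560 × 200%/7⌋ = $13,588. Book value $33,972.
Year 2: ⌊$33,972 × 200%/7⌋ = $9,706. Book value $24,266.
Year 3: ⌊$24,266 × 200%/7⌋ = $6,933. Book value $17,333.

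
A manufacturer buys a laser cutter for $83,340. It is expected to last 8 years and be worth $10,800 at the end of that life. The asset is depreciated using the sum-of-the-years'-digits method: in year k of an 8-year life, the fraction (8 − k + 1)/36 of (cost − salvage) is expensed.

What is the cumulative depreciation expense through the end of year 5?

Depreciable base = $83,340 − $10,800 = $72,540.
Sum of the years' digits = 8+7+6+5+4+3+2+1 = 36.
Year 1: $72,540 × 8/36 = $16,120. Book value $67,220.
Year 2: $72,540 × 7/36 = $14,105. Book value $53,115.
Year 3: $72,540 × 6/36 = $12,090. Book value $41,025.
Year 4: $72,540 × 5/36 = $10,075. Book value $30,950.
Year 5: $72,540 × 4/36 = $8,060. Book value $22,890.
Accumulated through year 5 = $83,340 − $22,890 = $60,450.

$60,450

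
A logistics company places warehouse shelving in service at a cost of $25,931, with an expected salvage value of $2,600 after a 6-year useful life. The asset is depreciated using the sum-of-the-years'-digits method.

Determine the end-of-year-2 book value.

Depreciable base = $25,931 − $2,600 = $23,331.
Sum of the years' digits = 6+5+4+3+2+1 = 21.
Year 1: $23,331 × 6/21 = $6,666. Book value $19,265.
Year 2: $23,331 × 5/21 = $5,555. Book value $13,710.

$13,710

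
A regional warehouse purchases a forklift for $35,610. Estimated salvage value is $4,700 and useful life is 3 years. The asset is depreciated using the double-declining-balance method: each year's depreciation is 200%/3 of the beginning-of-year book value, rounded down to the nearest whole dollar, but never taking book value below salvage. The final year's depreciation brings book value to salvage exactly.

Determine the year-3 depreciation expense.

$0

Depreciable base = $35,610 − $4,700 = $30,910.
Year 1: ⌊$35,610 × 200%/3⌋ = $23,740. Book value $11,870.
Year 2: ⌊$11,870 × 200%/3⌋ = $7,913, capped at $7,170. Book value $4,700.
Year 3 (final): $4,700 − $4,700 = $0. Book value $4,700.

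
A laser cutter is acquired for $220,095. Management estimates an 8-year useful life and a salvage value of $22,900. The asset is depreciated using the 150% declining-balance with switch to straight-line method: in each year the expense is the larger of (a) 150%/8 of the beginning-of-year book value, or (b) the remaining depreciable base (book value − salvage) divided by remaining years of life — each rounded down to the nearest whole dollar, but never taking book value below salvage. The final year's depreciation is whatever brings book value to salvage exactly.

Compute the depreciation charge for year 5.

$18,255

Depreciable base = $220,095 − $22,900 = $197,195.
Year 1: DB = ⌊$220,095 × 150%/8⌋ = $41,267; SL = ⌊$197,195/8⌋ = $24,649 → take DB $41,267. Book value $178,828.
Year 2: DB = ⌊$178,828 × 150%/8⌋ = $33,530; SL = ⌊$155,928/7⌋ = $22,275 → take DB $33,530. Book value $145,298.
Year 3: DB = ⌊$145,298 × 150%/8⌋ = $27,243; SL = ⌊$122,398/6⌋ = $20,399 → take DB $27,243. Book value $118,055.
Year 4: DB = ⌊$118,055 × 150%/8⌋ = $22,135; SL = ⌊$95,155/5⌋ = $19,031 → take DB $22,135. Book value $95,920.
Year 5: DB = ⌊$95,920 × 150%/8⌋ = $17,985; SL = ⌊$73,020/4⌋ = $18,255 → take SL $18,255. Book value $77,665.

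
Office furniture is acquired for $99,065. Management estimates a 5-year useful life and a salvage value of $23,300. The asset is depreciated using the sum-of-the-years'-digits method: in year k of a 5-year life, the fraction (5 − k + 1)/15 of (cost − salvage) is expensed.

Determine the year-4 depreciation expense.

Depreciable base = $99,065 − $23,300 = $75,765.
Sum of the years' digits = 5+4+3+2+1 = 15.
Year 1: $75,765 × 5/15 = $25,255. Book value $73,810.
Year 2: $75,765 × 4/15 = $20,204. Book value $53,606.
Year 3: $75,765 × 3/15 = $15,153. Book value $38,453.
Year 4: $75,765 × 2/15 = $10,102. Book value $28,351.

$10,102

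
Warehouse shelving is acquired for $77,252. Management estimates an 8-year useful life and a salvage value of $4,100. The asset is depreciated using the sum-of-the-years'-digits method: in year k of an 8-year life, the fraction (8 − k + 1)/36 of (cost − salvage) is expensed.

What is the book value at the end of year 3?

$34,580

Depreciable base = $77,252 − $4,100 = $73,152.
Sum of the years' digits = 8+7+6+5+4+3+2+1 = 36.
Year 1: $73,152 × 8/36 = $16,256. Book value $60,996.
Year 2: $73,152 × 7/36 = $14,224. Book value $46,772.
Year 3: $73,152 × 6/36 = $12,192. Book value $34,580.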